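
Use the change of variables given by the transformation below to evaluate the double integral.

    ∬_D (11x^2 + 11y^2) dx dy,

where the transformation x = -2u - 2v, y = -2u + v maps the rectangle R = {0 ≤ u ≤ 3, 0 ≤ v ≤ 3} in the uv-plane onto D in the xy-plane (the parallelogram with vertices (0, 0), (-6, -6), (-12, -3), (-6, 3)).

Compute the Jacobian determinant of (x, y) with respect to (u, v):

    ∂(x,y)/∂(u,v) = | -2  -2 | = (-2)(1) - (-2)(-2) = -6.
                   | -2  1 |

Its absolute value is |J| = 6 (the area scaling factor).

Substituting x = -2u - 2v, y = -2u + v into the integrand,

    11x^2 + 11y^2 → 88u^2 + 44u v + 55v^2,

so the integral becomes

    ∬_R (88u^2 + 44u v + 55v^2) · |J| du dv = ∫_0^3 ∫_0^3 (528u^2 + 264u v + 330v^2) dv du.

Inner (v): 1584u^2 + 1188u + 2970.
Outer (u): 28512.

Therefore ∬_D (11x^2 + 11y^2) dx dy = 28512.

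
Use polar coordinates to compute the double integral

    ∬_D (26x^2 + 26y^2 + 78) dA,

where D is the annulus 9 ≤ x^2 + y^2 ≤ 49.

The region D is 3 ≤ r ≤ 7, 0 ≤ θ ≤ 2π in polar coordinates, where x = r cos(θ), y = r sin(θ), and dA = r dr dθ.

Under the substitution, the integrand becomes 26r^2 + 78, so

    ∬_D (26x^2 + 26y^2 + 78) dA = ∫_{0}^{2π} ∫_{3}^{7} (26r^2 + 78) · r dr dθ.

Inner integral (in r): ∫_{3}^{7} (26r^2 + 78) · r dr = 16640.

Outer integral (in θ): ∫_{0}^{2π} (16640) dθ = 33280π.

Therefore ∬_D (26x^2 + 26y^2 + 78) dA = 33280π.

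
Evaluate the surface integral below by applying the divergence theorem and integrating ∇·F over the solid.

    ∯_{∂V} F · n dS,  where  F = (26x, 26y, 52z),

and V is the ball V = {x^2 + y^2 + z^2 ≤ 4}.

By the divergence theorem,

    ∯_{∂V} F · n dS = ∭_V (∇ · F) dV.

Compute the divergence:
    ∇ · F = ∂F_x/∂x + ∂F_y/∂y + ∂F_z/∂z = 26 + 26 + 52 = 104.

In spherical coordinates, x = ρ sin(φ) cos(θ), y = ρ sin(φ) sin(θ), z = ρ cos(φ), dV = ρ^2 sin(φ) dρ dφ dθ, with 0 ≤ ρ ≤ 2, 0 ≤ φ ≤ π, 0 ≤ θ ≤ 2π.

The integrand, after substitution and multiplying by the volume element, becomes (104) · ρ^2 sin(φ), so

    ∭_V (∇·F) dV = ∫_0^{2π} ∫_0^{π} ∫_0^{2} (104) · ρ^2 sin(φ) dρ dφ dθ.

Inner (ρ from 0 to 2): 832sin(φ)/3.
Middle (φ from 0 to π): 1664/3.
Outer (θ from 0 to 2π): 3328π/3.

Therefore ∯_{∂V} F · n dS = 3328π/3.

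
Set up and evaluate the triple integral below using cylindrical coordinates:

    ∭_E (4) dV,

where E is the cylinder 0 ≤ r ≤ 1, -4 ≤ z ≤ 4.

In cylindrical coordinates, x = r cos(θ), y = r sin(θ), z = z, and dV = r dr dθ dz.

The integrand becomes 4, so

    ∭_E (4) dV = ∫_{0}^{2π} ∫_{0}^{1} ∫_{-4}^{4} (4) · r dz dr dθ.

Inner (z): 32r.
Middle (r from 0 to 1): 16.
Outer (θ): 32π.

Therefore the triple integral equals 32π.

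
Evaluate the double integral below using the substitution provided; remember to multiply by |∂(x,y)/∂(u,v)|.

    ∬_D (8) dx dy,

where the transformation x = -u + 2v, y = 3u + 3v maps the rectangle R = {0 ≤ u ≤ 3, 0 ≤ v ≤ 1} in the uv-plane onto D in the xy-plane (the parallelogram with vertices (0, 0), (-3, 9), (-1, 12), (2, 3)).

Compute the Jacobian determinant of (x, y) with respect to (u, v):

    ∂(x,y)/∂(u,v) = | -1  2 | = (-1)(3) - (2)(3) = -9.
                   | 3  3 |

Its absolute value is |J| = 9 (the area scaling factor).

Substituting x = -u + 2v, y = 3u + 3v into the integrand,

    8 → 8,

so the integral becomes

    ∬_R (8) · |J| du dv = ∫_0^3 ∫_0^1 (72) dv du.

Inner (v): 72.
Outer (u): 216.

Therefore ∬_D (8) dx dy = 216.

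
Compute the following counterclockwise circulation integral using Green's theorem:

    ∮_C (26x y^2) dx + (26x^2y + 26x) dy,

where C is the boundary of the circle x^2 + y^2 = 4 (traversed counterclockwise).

Green's theorem converts the closed line integral into a double integral over the enclosed region D:

    ∮_C P dx + Q dy = ∬_D (∂Q/∂x - ∂P/∂y) dA.

Here P = 26x y^2, Q = 26x^2y + 26x, so

    ∂Q/∂x = 52x y + 26,    ∂P/∂y = 52x y,
    ∂Q/∂x - ∂P/∂y = 26.

D is the region x^2 + y^2 ≤ 4. Evaluating the double integral:

In polar coordinates (x = r cos θ, y = r sin θ, dA = r dr dθ) the integrand becomes 26, so

    ∬_D (26) dA = ∫_0^{2π} ∫_0^{2} (26) · r dr dθ.

Inner (r from 0 to 2): 52.
Outer (θ from 0 to 2π): 104π.

Therefore ∮_C P dx + Q dy = 104π.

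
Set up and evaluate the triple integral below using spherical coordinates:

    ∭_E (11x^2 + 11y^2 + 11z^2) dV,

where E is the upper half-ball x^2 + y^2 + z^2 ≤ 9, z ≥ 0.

In spherical coordinates, x = ρ sin(φ) cos(θ), y = ρ sin(φ) sin(θ), z = ρ cos(φ), and dV = ρ^2 sin(φ) dρ dφ dθ.

The integrand becomes 11ρ^2, so

    ∭_E (11x^2 + 11y^2 + 11z^2) dV = ∫_{0}^{2π} ∫_{0}^{π/2} ∫_{0}^{3} (11ρ^2) · ρ^2 sin(φ) dρ dφ dθ.

Inner (ρ): 2673sin(φ)/5.
Middle (φ): 2673/5.
Outer (θ): 5346π/5.

Therefore the triple integral equals 5346π/5.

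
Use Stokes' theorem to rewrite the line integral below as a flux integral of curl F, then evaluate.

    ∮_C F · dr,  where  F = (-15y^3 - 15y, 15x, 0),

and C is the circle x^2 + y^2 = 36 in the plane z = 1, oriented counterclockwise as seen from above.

Let S be the flat disk x^2 + y^2 ≤ 36 in the plane z = 1, with upward unit normal n̂ = ẑ. By Stokes' theorem,

    ∮_C F · dr = ∬_S (∇ × F) · n̂ dS = ∬_D (curl F)_z dA,

where D is the disk x^2 + y^2 ≤ 36.

Compute the curl of F = (-15y^3 - 15y, 15x, 0):
    (∇ × F)_x = ∂F_z/∂y - ∂F_y/∂z = 0,
    (∇ × F)_y = ∂F_x/∂z - ∂F_z/∂x = 0,
    (∇ × F)_z = ∂F_y/∂x - ∂F_x/∂y = 45y^2 + 30.

On z = 1, (curl F)_z = 45y^2 + 30.

Convert to polar (x = r cos θ, y = r sin θ, dA = r dr dθ); the integrand becomes 45r^2sin(θ)^2 + 30, so

    ∬_D (curl F)_z dA = ∫_0^{2π} ∫_0^{6} (45r^2sin(θ)^2 + 30) · r dr dθ.

Inner (r from 0 to 6): 14580sin(θ)^2 + 540.
Outer (θ from 0 to 2π): 15660π.

Therefore ∮_C F · dr = 15660π.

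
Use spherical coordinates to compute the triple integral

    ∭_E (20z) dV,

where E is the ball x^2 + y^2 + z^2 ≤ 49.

In spherical coordinates, x = ρ sin(φ) cos(θ), y = ρ sin(φ) sin(θ), z = ρ cos(φ), and dV = ρ^2 sin(φ) dρ dφ dθ.

The integrand becomes 20ρ cos(φ), so

    ∭_E (20z) dV = ∫_{0}^{2π} ∫_{0}^{π} ∫_{0}^{7} (20ρ cos(φ)) · ρ^2 sin(φ) dρ dφ dθ.

Inner (ρ): 12005sin(2φ)/2.
Middle (φ): 0.
Outer (θ): 0.

Therefore the triple integral equals 0.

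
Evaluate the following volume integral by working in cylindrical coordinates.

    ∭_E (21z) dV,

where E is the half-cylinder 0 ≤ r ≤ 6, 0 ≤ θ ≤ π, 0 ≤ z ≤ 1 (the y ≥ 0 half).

In cylindrical coordinates, x = r cos(θ), y = r sin(θ), z = z, and dV = r dr dθ dz.

The integrand becomes 21z, so

    ∭_E (21z) dV = ∫_{0}^{π} ∫_{0}^{6} ∫_{0}^{1} (21z) · r dz dr dθ.

Inner (z): 21r/2.
Middle (r from 0 to 6): 189.
Outer (θ): 189π.

Therefore the triple integral equals 189π.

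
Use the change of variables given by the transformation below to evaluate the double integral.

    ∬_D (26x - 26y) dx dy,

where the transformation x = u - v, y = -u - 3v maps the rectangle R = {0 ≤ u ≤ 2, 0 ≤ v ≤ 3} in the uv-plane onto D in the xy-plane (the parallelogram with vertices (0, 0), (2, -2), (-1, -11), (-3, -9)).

Compute the Jacobian determinant of (x, y) with respect to (u, v):

    ∂(x,y)/∂(u,v) = | 1  -1 | = (1)(-3) - (-1)(-1) = -4.
                   | -1  -3 |

Its absolute value is |J| = 4 (the area scaling factor).

Substituting x = u - v, y = -u - 3v into the integrand,

    26x - 26y → 52u + 52v,

so the integral becomes

    ∬_R (52u + 52v) · |J| du dv = ∫_0^2 ∫_0^3 (208u + 208v) dv du.

Inner (v): 624u + 936.
Outer (u): 3120.

Therefore ∬_D (26x - 26y) dx dy = 3120.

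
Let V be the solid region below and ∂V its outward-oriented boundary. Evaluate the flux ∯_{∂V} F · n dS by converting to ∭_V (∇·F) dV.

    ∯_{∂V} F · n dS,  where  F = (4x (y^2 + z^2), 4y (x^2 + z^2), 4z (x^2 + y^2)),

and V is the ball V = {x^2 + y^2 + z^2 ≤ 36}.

By the divergence theorem,

    ∯_{∂V} F · n dS = ∭_V (∇ · F) dV.

Compute the divergence:
    ∇ · F = ∂F_x/∂x + ∂F_y/∂y + ∂F_z/∂z = 4y^2 + 4z^2 + 4x^2 + 4z^2 + 4x^2 + 4y^2 = 8x^2 + 8y^2 + 8z^2.

In spherical coordinates, x = ρ sin(φ) cos(θ), y = ρ sin(φ) sin(θ), z = ρ cos(φ), dV = ρ^2 sin(φ) dρ dφ dθ, with 0 ≤ ρ ≤ 6, 0 ≤ φ ≤ π, 0 ≤ θ ≤ 2π.

The integrand, after substitution and multiplying by the volume element, becomes (8ρ^2) · ρ^2 sin(φ), so

    ∭_V (∇·F) dV = ∫_0^{2π} ∫_0^{π} ∫_0^{6} (8ρ^2) · ρ^2 sin(φ) dρ dφ dθ.

Inner (ρ from 0 to 6): 62208sin(φ)/5.
Middle (φ from 0 to π): 124416/5.
Outer (θ from 0 to 2π): 248832π/5.

Therefore ∯_{∂V} F · n dS = 248832π/5.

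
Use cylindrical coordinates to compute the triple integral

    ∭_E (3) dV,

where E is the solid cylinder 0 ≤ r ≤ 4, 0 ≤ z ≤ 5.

In cylindrical coordinates, x = r cos(θ), y = r sin(θ), z = z, and dV = r dr dθ dz.

The integrand becomes 3, so

    ∭_E (3) dV = ∫_{0}^{2π} ∫_{0}^{4} ∫_{0}^{5} (3) · r dz dr dθ.

Inner (z): 15r.
Middle (r from 0 to 4): 120.
Outer (θ): 240π.

Therefore the triple integral equals 240π.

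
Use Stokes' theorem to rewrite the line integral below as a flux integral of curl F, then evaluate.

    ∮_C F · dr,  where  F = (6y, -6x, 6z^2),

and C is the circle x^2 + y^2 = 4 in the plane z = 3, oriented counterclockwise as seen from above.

Let S be the flat disk x^2 + y^2 ≤ 4 in the plane z = 3, with upward unit normal n̂ = ẑ. By Stokes' theorem,

    ∮_C F · dr = ∬_S (∇ × F) · n̂ dS = ∬_D (curl F)_z dA,

where D is the disk x^2 + y^2 ≤ 4.

Compute the curl of F = (6y, -6x, 6z^2):
    (∇ × F)_x = ∂F_z/∂y - ∂F_y/∂z = 0,
    (∇ × F)_y = ∂F_x/∂z - ∂F_z/∂x = 0,
    (∇ × F)_z = ∂F_y/∂x - ∂F_x/∂y = -12.

On z = 3, (curl F)_z = -12.

Convert to polar (x = r cos θ, y = r sin θ, dA = r dr dθ); the integrand becomes -12, so

    ∬_D (curl F)_z dA = ∫_0^{2π} ∫_0^{2} (-12) · r dr dθ.

Inner (r from 0 to 2): -24.
Outer (θ from 0 to 2π): -48π.

Therefore ∮_C F · dr = -48π.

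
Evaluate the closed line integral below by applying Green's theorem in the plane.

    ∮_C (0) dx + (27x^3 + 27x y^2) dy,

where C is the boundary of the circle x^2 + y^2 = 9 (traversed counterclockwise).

Green's theorem converts the closed line integral into a double integral over the enclosed region D:

    ∮_C P dx + Q dy = ∬_D (∂Q/∂x - ∂P/∂y) dA.

Here P = 0, Q = 27x^3 + 27x y^2, so

    ∂Q/∂x = 81x^2 + 27y^2,    ∂P/∂y = 0,
    ∂Q/∂x - ∂P/∂y = 81x^2 + 27y^2.

D is the region x^2 + y^2 ≤ 9. Evaluating the double integral:

In polar coordinates (x = r cos θ, y = r sin θ, dA = r dr dθ) the integrand becomes 27r^2(cos(2θ) + 2), so

    ∬_D (81x^2 + 27y^2) dA = ∫_0^{2π} ∫_0^{3} (27r^2(cos(2θ) + 2)) · r dr dθ.

Inner (r from 0 to 3): 2187cos(2θ)/4 + 2187/2.
Outer (θ from 0 to 2π): 2187π.

Therefore ∮_C P dx + Q dy = 2187π.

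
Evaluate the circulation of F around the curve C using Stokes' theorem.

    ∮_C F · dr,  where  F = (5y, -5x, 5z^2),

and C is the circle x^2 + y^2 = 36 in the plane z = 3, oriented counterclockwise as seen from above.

Let S be the flat disk x^2 + y^2 ≤ 36 in the plane z = 3, with upward unit normal n̂ = ẑ. By Stokes' theorem,

    ∮_C F · dr = ∬_S (∇ × F) · n̂ dS = ∬_D (curl F)_z dA,

where D is the disk x^2 + y^2 ≤ 36.

Compute the curl of F = (5y, -5x, 5z^2):
    (∇ × F)_x = ∂F_z/∂y - ∂F_y/∂z = 0,
    (∇ × F)_y = ∂F_x/∂z - ∂F_z/∂x = 0,
    (∇ × F)_z = ∂F_y/∂x - ∂F_x/∂y = -10.

On z = 3, (curl F)_z = -10.

Convert to polar (x = r cos θ, y = r sin θ, dA = r dr dθ); the integrand becomes -10, so

    ∬_D (curl F)_z dA = ∫_0^{2π} ∫_0^{6} (-10) · r dr dθ.

Inner (r from 0 to 6): -180.
Outer (θ from 0 to 2π): -360π.

Therefore ∮_C F · dr = -360π.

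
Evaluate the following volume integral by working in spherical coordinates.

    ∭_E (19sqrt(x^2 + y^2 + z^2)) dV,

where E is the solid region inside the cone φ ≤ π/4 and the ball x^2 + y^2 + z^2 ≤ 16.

In spherical coordinates, x = ρ sin(φ) cos(θ), y = ρ sin(φ) sin(θ), z = ρ cos(φ), and dV = ρ^2 sin(φ) dρ dφ dθ.

The integrand becomes 19ρ, so

    ∭_E (19sqrt(x^2 + y^2 + z^2)) dV = ∫_{0}^{2π} ∫_{0}^{π/4} ∫_{0}^{4} (19ρ) · ρ^2 sin(φ) dρ dφ dθ.

Inner (ρ): 1216sin(φ).
Middle (φ): 1216 - 608sqrt(2).
Outer (θ): 1216π (2 - sqrt(2)).

Therefore the triple integral equals 1216π (2 - sqrt(2)).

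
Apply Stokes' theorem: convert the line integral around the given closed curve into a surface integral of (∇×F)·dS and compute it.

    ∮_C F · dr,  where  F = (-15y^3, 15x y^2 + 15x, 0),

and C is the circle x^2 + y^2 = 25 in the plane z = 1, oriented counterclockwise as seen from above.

Let S be the flat disk x^2 + y^2 ≤ 25 in the plane z = 1, with upward unit normal n̂ = ẑ. By Stokes' theorem,

    ∮_C F · dr = ∬_S (∇ × F) · n̂ dS = ∬_D (curl F)_z dA,

where D is the disk x^2 + y^2 ≤ 25.

Compute the curl of F = (-15y^3, 15x y^2 + 15x, 0):
    (∇ × F)_x = ∂F_z/∂y - ∂F_y/∂z = 0,
    (∇ × F)_y = ∂F_x/∂z - ∂F_z/∂x = 0,
    (∇ × F)_z = ∂F_y/∂x - ∂F_x/∂y = 60y^2 + 15.

On z = 1, (curl F)_z = 60y^2 + 15.

Convert to polar (x = r cos θ, y = r sin θ, dA = r dr dθ); the integrand becomes 60r^2sin(θ)^2 + 15, so

    ∬_D (curl F)_z dA = ∫_0^{2π} ∫_0^{5} (60r^2sin(θ)^2 + 15) · r dr dθ.

Inner (r from 0 to 5): 9375sin(θ)^2 + 375/2.
Outer (θ from 0 to 2π): 9750π.

Therefore ∮_C F · dr = 9750π.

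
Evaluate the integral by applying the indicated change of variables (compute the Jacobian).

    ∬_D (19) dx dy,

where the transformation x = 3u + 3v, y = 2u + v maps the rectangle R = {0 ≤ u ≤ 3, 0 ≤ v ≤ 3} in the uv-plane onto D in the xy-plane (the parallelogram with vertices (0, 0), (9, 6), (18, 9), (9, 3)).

Compute the Jacobian determinant of (x, y) with respect to (u, v):

    ∂(x,y)/∂(u,v) = | 3  3 | = (3)(1) - (3)(2) = -3.
                   | 2  1 |

Its absolute value is |J| = 3 (the area scaling factor).

Substituting x = 3u + 3v, y = 2u + v into the integrand,

    19 → 19,

so the integral becomes

    ∬_R (19) · |J| du dv = ∫_0^3 ∫_0^3 (57) dv du.

Inner (v): 171.
Outer (u): 513.

Therefore ∬_D (19) dx dy = 513.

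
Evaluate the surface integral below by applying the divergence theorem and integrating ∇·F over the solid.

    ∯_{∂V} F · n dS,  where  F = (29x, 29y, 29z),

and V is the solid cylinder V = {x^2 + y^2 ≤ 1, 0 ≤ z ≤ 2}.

By the divergence theorem,

    ∯_{∂V} F · n dS = ∭_V (∇ · F) dV.

Compute the divergence:
    ∇ · F = ∂F_x/∂x + ∂F_y/∂y + ∂F_z/∂z = 29 + 29 + 29 = 87.

In cylindrical coordinates, x = r cos(θ), y = r sin(θ), z = z, dV = r dr dθ dz, with 0 ≤ r ≤ 1, 0 ≤ θ ≤ 2π, 0 ≤ z ≤ 2.

The integrand, after substitution and multiplying by the volume element, becomes (87) · r, so

    ∭_V (∇·F) dV = ∫_0^{2π} ∫_0^{1} ∫_0^{2} (87) · r dz dr dθ.

Inner (z from 0 to 2): 174r.
Middle (r from 0 to 1): 87.
Outer (θ from 0 to 2π): 174π.

Therefore ∯_{∂V} F · n dS = 174π.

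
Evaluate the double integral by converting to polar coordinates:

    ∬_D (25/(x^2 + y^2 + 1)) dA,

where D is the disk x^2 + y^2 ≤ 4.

The region D is 0 ≤ r ≤ 2, 0 ≤ θ ≤ 2π in polar coordinates, where x = r cos(θ), y = r sin(θ), and dA = r dr dθ.

Under the substitution, the integrand becomes 25/(r^2 + 1), so

    ∬_D (25/(x^2 + y^2 + 1)) dA = ∫_{0}^{2π} ∫_{0}^{2} (25/(r^2 + 1)) · r dr dθ.

Inner integral (in r): ∫_{0}^{2} (25/(r^2 + 1)) · r dr = 25log(5)/2.

Outer integral (in θ): ∫_{0}^{2π} (25log(5)/2) dθ = 25π log(5).

Therefore ∬_D (25/(x^2 + y^2 + 1)) dA = 25π log(5).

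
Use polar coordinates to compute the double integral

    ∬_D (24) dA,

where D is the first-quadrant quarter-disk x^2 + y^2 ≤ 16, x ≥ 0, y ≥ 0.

The region D is 0 ≤ r ≤ 4, 0 ≤ θ ≤ π/2 in polar coordinates, where x = r cos(θ), y = r sin(θ), and dA = r dr dθ.

Under the substitution, the integrand becomes 24, so

    ∬_D (24) dA = ∫_{0}^{π/2} ∫_{0}^{4} (24) · r dr dθ.

Inner integral (in r): ∫_{0}^{4} (24) · r dr = 192.

Outer integral (in θ): ∫_{0}^{π/2} (192) dθ = 96π.

Therefore ∬_D (24) dA = 96π.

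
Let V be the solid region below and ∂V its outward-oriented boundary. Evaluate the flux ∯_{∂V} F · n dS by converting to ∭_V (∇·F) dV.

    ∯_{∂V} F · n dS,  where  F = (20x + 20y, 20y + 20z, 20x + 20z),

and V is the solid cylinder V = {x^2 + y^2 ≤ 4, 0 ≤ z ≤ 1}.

By the divergence theorem,

    ∯_{∂V} F · n dS = ∭_V (∇ · F) dV.

Compute the divergence:
    ∇ · F = ∂F_x/∂x + ∂F_y/∂y + ∂F_z/∂z = 20 + 20 + 20 = 60.

In cylindrical coordinates, x = r cos(θ), y = r sin(θ), z = z, dV = r dr dθ dz, with 0 ≤ r ≤ 2, 0 ≤ θ ≤ 2π, 0 ≤ z ≤ 1.

The integrand, after substitution and multiplying by the volume element, becomes (60) · r, so

    ∭_V (∇·F) dV = ∫_0^{2π} ∫_0^{2} ∫_0^{1} (60) · r dz dr dθ.

Inner (z from 0 to 1): 60r.
Middle (r from 0 to 2): 120.
Outer (θ from 0 to 2π): 240π.

Therefore ∯_{∂V} F · n dS = 240π.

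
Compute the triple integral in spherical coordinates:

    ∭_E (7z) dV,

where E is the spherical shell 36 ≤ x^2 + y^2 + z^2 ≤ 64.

In spherical coordinates, x = ρ sin(φ) cos(θ), y = ρ sin(φ) sin(θ), z = ρ cos(φ), and dV = ρ^2 sin(φ) dρ dφ dθ.

The integrand becomes 7ρ cos(φ), so

    ∭_E (7z) dV = ∫_{0}^{2π} ∫_{0}^{π} ∫_{6}^{8} (7ρ cos(φ)) · ρ^2 sin(φ) dρ dφ dθ.

Inner (ρ): 2450sin(2φ).
Middle (φ): 0.
Outer (θ): 0.

Therefore the triple integral equals 0.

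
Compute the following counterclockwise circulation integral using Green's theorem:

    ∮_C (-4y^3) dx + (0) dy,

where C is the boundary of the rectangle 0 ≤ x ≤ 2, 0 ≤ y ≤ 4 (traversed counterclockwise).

Green's theorem converts the closed line integral into a double integral over the enclosed region D:

    ∮_C P dx + Q dy = ∬_D (∂Q/∂x - ∂P/∂y) dA.

Here P = -4y^3, Q = 0, so

    ∂Q/∂x = 0,    ∂P/∂y = -12y^2,
    ∂Q/∂x - ∂P/∂y = 12y^2.

D is the region 0 ≤ x ≤ 2, 0 ≤ y ≤ 4. Evaluating the double integral:

    ∬_D (12y^2) dA = ∫_0^{2} ∫_0^{4} (12y^2) dy dx.

Inner (y from 0 to 4): 256.
Outer (x from 0 to 2): 512.

Therefore ∮_C P dx + Q dy = 512.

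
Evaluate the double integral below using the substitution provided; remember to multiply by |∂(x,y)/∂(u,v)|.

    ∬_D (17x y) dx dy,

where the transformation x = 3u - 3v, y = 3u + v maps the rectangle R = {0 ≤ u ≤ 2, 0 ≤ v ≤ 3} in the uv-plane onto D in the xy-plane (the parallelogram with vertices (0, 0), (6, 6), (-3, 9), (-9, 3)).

Compute the Jacobian determinant of (x, y) with respect to (u, v):

    ∂(x,y)/∂(u,v) = | 3  -3 | = (3)(1) - (-3)(3) = 12.
                   | 3  1 |

Its absolute value is |J| = 12 (the area scaling factor).

Substituting x = 3u - 3v, y = 3u + v into the integrand,

    17x y → 153u^2 - 102u v - 51v^2,

so the integral becomes

    ∬_R (153u^2 - 102u v - 51v^2) · |J| du dv = ∫_0^2 ∫_0^3 (1836u^2 - 1224u v - 612v^2) dv du.

Inner (v): 5508u^2 - 5508u - 5508.
Outer (u): -7344.

Therefore ∬_D (17x y) dx dy = -7344.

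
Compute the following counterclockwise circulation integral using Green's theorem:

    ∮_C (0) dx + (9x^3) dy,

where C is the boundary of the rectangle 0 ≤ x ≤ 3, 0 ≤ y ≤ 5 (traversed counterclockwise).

Green's theorem converts the closed line integral into a double integral over the enclosed region D:

    ∮_C P dx + Q dy = ∬_D (∂Q/∂x - ∂P/∂y) dA.

Here P = 0, Q = 9x^3, so

    ∂Q/∂x = 27x^2,    ∂P/∂y = 0,
    ∂Q/∂x - ∂P/∂y = 27x^2.

D is the region 0 ≤ x ≤ 3, 0 ≤ y ≤ 5. Evaluating the double integral:

    ∬_D (27x^2) dA = ∫_0^{3} ∫_0^{5} (27x^2) dy dx.

Inner (y from 0 to 5): 135x^2.
Outer (x from 0 to 3): 1215.

Therefore ∮_C P dx + Q dy = 1215.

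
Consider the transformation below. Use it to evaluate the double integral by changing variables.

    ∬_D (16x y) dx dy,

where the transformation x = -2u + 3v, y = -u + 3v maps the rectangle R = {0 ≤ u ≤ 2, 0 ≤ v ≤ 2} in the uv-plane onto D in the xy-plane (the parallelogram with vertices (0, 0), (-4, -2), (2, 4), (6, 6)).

Compute the Jacobian determinant of (x, y) with respect to (u, v):

    ∂(x,y)/∂(u,v) = | -2  3 | = (-2)(3) - (3)(-1) = -3.
                   | -1  3 |

Its absolute value is |J| = 3 (the area scaling factor).

Substituting x = -2u + 3v, y = -u + 3v into the integrand,

    16x y → 32u^2 - 144u v + 144v^2,

so the integral becomes

    ∬_R (32u^2 - 144u v + 144v^2) · |J| du dv = ∫_0^2 ∫_0^2 (96u^2 - 432u v + 432v^2) dv du.

Inner (v): 192u^2 - 864u + 1152.
Outer (u): 1088.

Therefore ∬_D (16x y) dx dy = 1088.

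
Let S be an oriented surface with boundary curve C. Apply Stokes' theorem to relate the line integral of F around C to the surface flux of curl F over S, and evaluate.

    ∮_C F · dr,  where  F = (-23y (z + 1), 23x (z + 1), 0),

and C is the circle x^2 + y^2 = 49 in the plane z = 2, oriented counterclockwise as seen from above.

Let S be the flat disk x^2 + y^2 ≤ 49 in the plane z = 2, with upward unit normal n̂ = ẑ. By Stokes' theorem,

    ∮_C F · dr = ∬_S (∇ × F) · n̂ dS = ∬_D (curl F)_z dA,

where D is the disk x^2 + y^2 ≤ 49.

Compute the curl of F = (-23y (z + 1), 23x (z + 1), 0):
    (∇ × F)_x = ∂F_z/∂y - ∂F_y/∂z = -23x,
    (∇ × F)_y = ∂F_x/∂z - ∂F_z/∂x = -23y,
    (∇ × F)_z = ∂F_y/∂x - ∂F_x/∂y = 46z + 46.

On z = 2, (curl F)_z = 138.

Convert to polar (x = r cos θ, y = r sin θ, dA = r dr dθ); the integrand becomes 138, so

    ∬_D (curl F)_z dA = ∫_0^{2π} ∫_0^{7} (138) · r dr dθ.

Inner (r from 0 to 7): 3381.
Outer (θ from 0 to 2π): 6762π.

Therefore ∮_C F · dr = 6762π.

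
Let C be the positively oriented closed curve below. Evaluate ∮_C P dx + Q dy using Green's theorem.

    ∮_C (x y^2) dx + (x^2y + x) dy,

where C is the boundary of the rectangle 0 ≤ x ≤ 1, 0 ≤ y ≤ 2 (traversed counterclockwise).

Green's theorem converts the closed line integral into a double integral over the enclosed region D:

    ∮_C P dx + Q dy = ∬_D (∂Q/∂x - ∂P/∂y) dA.

Here P = x y^2, Q = x^2y + x, so

    ∂Q/∂x = 2x y + 1,    ∂P/∂y = 2x y,
    ∂Q/∂x - ∂P/∂y = 1.

D is the region 0 ≤ x ≤ 1, 0 ≤ y ≤ 2. Evaluating the double integral:

    ∬_D (1) dA = ∫_0^{1} ∫_0^{2} (1) dy dx.

Inner (y from 0 to 2): 2.
Outer (x from 0 to 1): 2.

Therefore ∮_C P dx + Q dy = 2.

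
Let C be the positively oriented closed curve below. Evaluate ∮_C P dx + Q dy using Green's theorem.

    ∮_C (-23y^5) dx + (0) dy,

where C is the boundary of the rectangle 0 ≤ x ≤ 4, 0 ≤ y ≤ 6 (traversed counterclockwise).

Green's theorem converts the closed line integral into a double integral over the enclosed region D:

    ∮_C P dx + Q dy = ∬_D (∂Q/∂x - ∂P/∂y) dA.

Here P = -23y^5, Q = 0, so

    ∂Q/∂x = 0,    ∂P/∂y = -115y^4,
    ∂Q/∂x - ∂P/∂y = 115y^4.

D is the region 0 ≤ x ≤ 4, 0 ≤ y ≤ 6. Evaluating the double integral:

    ∬_D (115y^4) dA = ∫_0^{4} ∫_0^{6} (115y^4) dy dx.

Inner (y from 0 to 6): 178848.
Outer (x from 0 to 4): 715392.

Therefore ∮_C P dx + Q dy = 715392.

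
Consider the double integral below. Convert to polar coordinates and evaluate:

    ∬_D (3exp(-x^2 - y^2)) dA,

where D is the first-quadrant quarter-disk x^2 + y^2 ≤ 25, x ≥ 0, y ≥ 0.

The region D is 0 ≤ r ≤ 5, 0 ≤ θ ≤ π/2 in polar coordinates, where x = r cos(θ), y = r sin(θ), and dA = r dr dθ.

Under the substitution, the integrand becomes 3exp(-r^2), so

    ∬_D (3exp(-x^2 - y^2)) dA = ∫_{0}^{π/2} ∫_{0}^{5} (3exp(-r^2)) · r dr dθ.

Inner integral (in r): ∫_{0}^{5} (3exp(-r^2)) · r dr = 3/2 - 3exp(-25)/2.

Outer integral (in θ): ∫_{0}^{π/2} (3/2 - 3exp(-25)/2) dθ = -3π (1 - exp(25))exp(-25)/4.

Therefore ∬_D (3exp(-x^2 - y^2)) dA = -3π (1 - exp(25))exp(-25)/4.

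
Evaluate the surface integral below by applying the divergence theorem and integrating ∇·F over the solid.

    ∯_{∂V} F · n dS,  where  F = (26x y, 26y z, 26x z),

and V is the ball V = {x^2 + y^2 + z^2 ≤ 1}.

By the divergence theorem,

    ∯_{∂V} F · n dS = ∭_V (∇ · F) dV.

Compute the divergence:
    ∇ · F = ∂F_x/∂x + ∂F_y/∂y + ∂F_z/∂z = 26y + 26z + 26x = 26x + 26y + 26z.

In spherical coordinates, x = ρ sin(φ) cos(θ), y = ρ sin(φ) sin(θ), z = ρ cos(φ), dV = ρ^2 sin(φ) dρ dφ dθ, with 0 ≤ ρ ≤ 1, 0 ≤ φ ≤ π, 0 ≤ θ ≤ 2π.

The integrand, after substitution and multiplying by the volume element, becomes (26ρ (sqrt(2)sin(φ)sin(θ + π/4) + cos(φ))) · ρ^2 sin(φ), so

    ∭_V (∇·F) dV = ∫_0^{2π} ∫_0^{π} ∫_0^{1} (26ρ (sqrt(2)sin(φ)sin(θ + π/4) + cos(φ))) · ρ^2 sin(φ) dρ dφ dθ.

Inner (ρ from 0 to 1): 13(sqrt(2)sin(φ)sin(θ + π/4) + cos(φ))sin(φ)/2.
Middle (φ from 0 to π): 13sqrt(2)π sin(θ + π/4)/4.
Outer (θ from 0 to 2π): 0.

Therefore ∯_{∂V} F · n dS = 0.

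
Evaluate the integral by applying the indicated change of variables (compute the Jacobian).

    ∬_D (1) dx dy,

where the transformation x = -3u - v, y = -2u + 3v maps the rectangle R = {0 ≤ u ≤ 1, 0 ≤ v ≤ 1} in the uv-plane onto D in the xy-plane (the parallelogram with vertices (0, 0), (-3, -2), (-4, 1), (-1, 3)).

Compute the Jacobian determinant of (x, y) with respect to (u, v):

    ∂(x,y)/∂(u,v) = | -3  -1 | = (-3)(3) - (-1)(-2) = -11.
                   | -2  3 |

Its absolute value is |J| = 11 (the area scaling factor).

Substituting x = -3u - v, y = -2u + 3v into the integrand,

    1 → 1,

so the integral becomes

    ∬_R (1) · |J| du dv = ∫_0^1 ∫_0^1 (11) dv du.

Inner (v): 11.
Outer (u): 11.

Therefore ∬_D (1) dx dy = 11.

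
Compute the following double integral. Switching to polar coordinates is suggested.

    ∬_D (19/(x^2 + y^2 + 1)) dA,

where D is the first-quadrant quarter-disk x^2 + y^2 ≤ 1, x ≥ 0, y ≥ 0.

The region D is 0 ≤ r ≤ 1, 0 ≤ θ ≤ π/2 in polar coordinates, where x = r cos(θ), y = r sin(θ), and dA = r dr dθ.

Under the substitution, the integrand becomes 19/(r^2 + 1), so

    ∬_D (19/(x^2 + y^2 + 1)) dA = ∫_{0}^{π/2} ∫_{0}^{1} (19/(r^2 + 1)) · r dr dθ.

Inner integral (in r): ∫_{0}^{1} (19/(r^2 + 1)) · r dr = 19log(2)/2.

Outer integral (in θ): ∫_{0}^{π/2} (19log(2)/2) dθ = 19π log(2)/4.

Therefore ∬_D (19/(x^2 + y^2 + 1)) dA = 19π log(2)/4.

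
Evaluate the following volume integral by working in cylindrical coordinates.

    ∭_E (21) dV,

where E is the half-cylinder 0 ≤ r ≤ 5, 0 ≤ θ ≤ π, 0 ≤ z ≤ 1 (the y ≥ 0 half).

In cylindrical coordinates, x = r cos(θ), y = r sin(θ), z = z, and dV = r dr dθ dz.

The integrand becomes 21, so

    ∭_E (21) dV = ∫_{0}^{π} ∫_{0}^{5} ∫_{0}^{1} (21) · r dz dr dθ.

Inner (z): 21r.
Middle (r from 0 to 5): 525/2.
Outer (θ): 525π/2.

Therefore the triple integral equals 525π/2.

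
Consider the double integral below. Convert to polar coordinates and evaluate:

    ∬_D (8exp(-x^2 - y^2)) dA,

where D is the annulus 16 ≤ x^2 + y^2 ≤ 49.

The region D is 4 ≤ r ≤ 7, 0 ≤ θ ≤ 2π in polar coordinates, where x = r cos(θ), y = r sin(θ), and dA = r dr dθ.

Under the substitution, the integrand becomes 8exp(-r^2), so

    ∬_D (8exp(-x^2 - y^2)) dA = ∫_{0}^{2π} ∫_{4}^{7} (8exp(-r^2)) · r dr dθ.

Inner integral (in r): ∫_{4}^{7} (8exp(-r^2)) · r dr = -(4 - 4exp(33))exp(-49).

Outer integral (in θ): ∫_{0}^{2π} (-(4 - 4exp(33))exp(-49)) dθ = -8π (1 - exp(33))exp(-49).

Therefore ∬_D (8exp(-x^2 - y^2)) dA = -8π (1 - exp(33))exp(-49).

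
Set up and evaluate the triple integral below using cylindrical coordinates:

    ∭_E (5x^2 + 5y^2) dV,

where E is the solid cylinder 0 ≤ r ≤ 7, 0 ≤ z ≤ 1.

In cylindrical coordinates, x = r cos(θ), y = r sin(θ), z = z, and dV = r dr dθ dz.

The integrand becomes 5r^2, so

    ∭_E (5x^2 + 5y^2) dV = ∫_{0}^{2π} ∫_{0}^{7} ∫_{0}^{1} (5r^2) · r dz dr dθ.

Inner (z): 5r^3.
Middle (r from 0 to 7): 12005/4.
Outer (θ): 12005π/2.

Therefore the triple integral equals 12005π/2.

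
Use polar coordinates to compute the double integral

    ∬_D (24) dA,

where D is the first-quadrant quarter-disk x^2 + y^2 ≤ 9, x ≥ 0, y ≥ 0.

The region D is 0 ≤ r ≤ 3, 0 ≤ θ ≤ π/2 in polar coordinates, where x = r cos(θ), y = r sin(θ), and dA = r dr dθ.

Under the substitution, the integrand becomes 24, so

    ∬_D (24) dA = ∫_{0}^{π/2} ∫_{0}^{3} (24) · r dr dθ.

Inner integral (in r): ∫_{0}^{3} (24) · r dr = 108.

Outer integral (in θ): ∫_{0}^{π/2} (108) dθ = 54π.

Therefore ∬_D (24) dA = 54π.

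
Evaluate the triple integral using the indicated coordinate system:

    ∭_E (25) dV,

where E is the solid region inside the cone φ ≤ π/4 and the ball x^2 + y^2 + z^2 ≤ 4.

In spherical coordinates, x = ρ sin(φ) cos(θ), y = ρ sin(φ) sin(θ), z = ρ cos(φ), and dV = ρ^2 sin(φ) dρ dφ dθ.

The integrand becomes 25, so

    ∭_E (25) dV = ∫_{0}^{2π} ∫_{0}^{π/4} ∫_{0}^{2} (25) · ρ^2 sin(φ) dρ dφ dθ.

Inner (ρ): 200sin(φ)/3.
Middle (φ): 200/3 - 100sqrt(2)/3.
Outer (θ): 200π (2 - sqrt(2))/3.

Therefore the triple integral equals 200π (2 - sqrt(2))/3.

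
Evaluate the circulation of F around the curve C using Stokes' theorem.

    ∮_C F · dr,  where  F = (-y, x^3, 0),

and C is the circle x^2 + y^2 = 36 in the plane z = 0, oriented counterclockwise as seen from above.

Let S be the flat disk x^2 + y^2 ≤ 36 in the plane z = 0, with upward unit normal n̂ = ẑ. By Stokes' theorem,

    ∮_C F · dr = ∬_S (∇ × F) · n̂ dS = ∬_D (curl F)_z dA,

where D is the disk x^2 + y^2 ≤ 36.

Compute the curl of F = (-y, x^3, 0):
    (∇ × F)_x = ∂F_z/∂y - ∂F_y/∂z = 0,
    (∇ × F)_y = ∂F_x/∂z - ∂F_z/∂x = 0,
    (∇ × F)_z = ∂F_y/∂x - ∂F_x/∂y = 3x^2 + 1.

On z = 0, (curl F)_z = 3x^2 + 1.

Convert to polar (x = r cos θ, y = r sin θ, dA = r dr dθ); the integrand becomes 3r^2cos(θ)^2 + 1, so

    ∬_D (curl F)_z dA = ∫_0^{2π} ∫_0^{6} (3r^2cos(θ)^2 + 1) · r dr dθ.

Inner (r from 0 to 6): 972cos(θ)^2 + 18.
Outer (θ from 0 to 2π): 1008π.

Therefore ∮_C F · dr = 1008π.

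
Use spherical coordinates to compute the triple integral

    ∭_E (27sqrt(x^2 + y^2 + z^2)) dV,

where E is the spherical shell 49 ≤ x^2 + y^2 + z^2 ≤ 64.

In spherical coordinates, x = ρ sin(φ) cos(θ), y = ρ sin(φ) sin(θ), z = ρ cos(φ), and dV = ρ^2 sin(φ) dρ dφ dθ.

The integrand becomes 27ρ, so

    ∭_E (27sqrt(x^2 + y^2 + z^2)) dV = ∫_{0}^{2π} ∫_{0}^{π} ∫_{7}^{8} (27ρ) · ρ^2 sin(φ) dρ dφ dθ.

Inner (ρ): 45765sin(φ)/4.
Middle (φ): 45765/2.
Outer (θ): 45765π.

Therefore the triple integral equals 45765π.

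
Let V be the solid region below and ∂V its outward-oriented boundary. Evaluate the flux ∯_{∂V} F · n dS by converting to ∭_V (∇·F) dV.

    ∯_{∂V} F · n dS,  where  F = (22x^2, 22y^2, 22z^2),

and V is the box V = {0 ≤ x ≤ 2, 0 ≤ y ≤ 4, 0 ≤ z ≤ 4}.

By the divergence theorem,

    ∯_{∂V} F · n dS = ∭_V (∇ · F) dV.

Compute the divergence:
    ∇ · F = ∂F_x/∂x + ∂F_y/∂y + ∂F_z/∂z = 44x + 44y + 44z.

V is a rectangular box, so dV = dx dy dz with 0 ≤ x ≤ 2, 0 ≤ y ≤ 4, 0 ≤ z ≤ 4.

Integrate (44x + 44y + 44z) over V as an iterated integral:

    ∭_V (∇·F) dV = ∫_0^{2} ∫_0^{4} ∫_0^{4} (44x + 44y + 44z) dz dy dx.

Inner (z from 0 to 4): 176x + 176y + 352.
Middle (y from 0 to 4): 704x + 2816.
Outer (x from 0 to 2): 7040.

Therefore ∯_{∂V} F · n dS = 7040.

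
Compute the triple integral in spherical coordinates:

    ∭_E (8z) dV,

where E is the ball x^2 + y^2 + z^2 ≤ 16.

In spherical coordinates, x = ρ sin(φ) cos(θ), y = ρ sin(φ) sin(θ), z = ρ cos(φ), and dV = ρ^2 sin(φ) dρ dφ dθ.

The integrand becomes 8ρ cos(φ), so

    ∭_E (8z) dV = ∫_{0}^{2π} ∫_{0}^{π} ∫_{0}^{4} (8ρ cos(φ)) · ρ^2 sin(φ) dρ dφ dθ.

Inner (ρ): 256sin(2φ).
Middle (φ): 0.
Outer (θ): 0.

Therefore the triple integral equals 0.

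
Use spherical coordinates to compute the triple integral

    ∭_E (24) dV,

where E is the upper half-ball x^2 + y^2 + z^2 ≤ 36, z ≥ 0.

In spherical coordinates, x = ρ sin(φ) cos(θ), y = ρ sin(φ) sin(θ), z = ρ cos(φ), and dV = ρ^2 sin(φ) dρ dφ dθ.

The integrand becomes 24, so

    ∭_E (24) dV = ∫_{0}^{2π} ∫_{0}^{π/2} ∫_{0}^{6} (24) · ρ^2 sin(φ) dρ dφ dθ.

Inner (ρ): 1728sin(φ).
Middle (φ): 1728.
Outer (θ): 3456π.

Therefore the triple integral equals 3456π.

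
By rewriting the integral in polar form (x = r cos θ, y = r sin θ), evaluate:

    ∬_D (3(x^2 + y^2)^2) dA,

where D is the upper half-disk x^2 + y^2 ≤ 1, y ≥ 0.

The region D is 0 ≤ r ≤ 1, 0 ≤ θ ≤ π in polar coordinates, where x = r cos(θ), y = r sin(θ), and dA = r dr dθ.

Under the substitution, the integrand becomes 3r^4, so

    ∬_D (3(x^2 + y^2)^2) dA = ∫_{0}^{π} ∫_{0}^{1} (3r^4) · r dr dθ.

Inner integral (in r): ∫_{0}^{1} (3r^4) · r dr = 1/2.

Outer integral (in θ): ∫_{0}^{π} (1/2) dθ = π/2.

Therefore ∬_D (3(x^2 + y^2)^2) dA = π/2.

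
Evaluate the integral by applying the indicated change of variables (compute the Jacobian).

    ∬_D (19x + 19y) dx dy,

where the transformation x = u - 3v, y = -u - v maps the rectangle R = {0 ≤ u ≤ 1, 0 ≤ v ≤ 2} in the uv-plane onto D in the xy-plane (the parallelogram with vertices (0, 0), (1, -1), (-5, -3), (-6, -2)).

Compute the Jacobian determinant of (x, y) with respect to (u, v):

    ∂(x,y)/∂(u,v) = | 1  -3 | = (1)(-1) - (-3)(-1) = -4.
                   | -1  -1 |

Its absolute value is |J| = 4 (the area scaling factor).

Substituting x = u - 3v, y = -u - v into the integrand,

    19x + 19y → -76v,

so the integral becomes

    ∬_R (-76v) · |J| du dv = ∫_0^1 ∫_0^2 (-304v) dv du.

Inner (v): -608.
Outer (u): -608.

Therefore ∬_D (19x + 19y) dx dy = -608.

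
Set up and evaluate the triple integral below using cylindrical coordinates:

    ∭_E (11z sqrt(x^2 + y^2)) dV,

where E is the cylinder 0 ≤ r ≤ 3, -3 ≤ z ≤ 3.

In cylindrical coordinates, x = r cos(θ), y = r sin(θ), z = z, and dV = r dr dθ dz.

The integrand becomes 11r z, so

    ∭_E (11z sqrt(x^2 + y^2)) dV = ∫_{0}^{2π} ∫_{0}^{3} ∫_{-3}^{3} (11r z) · r dz dr dθ.

Inner (z): 0.
Middle (r from 0 to 3): 0.
Outer (θ): 0.

Therefore the triple integral equals 0.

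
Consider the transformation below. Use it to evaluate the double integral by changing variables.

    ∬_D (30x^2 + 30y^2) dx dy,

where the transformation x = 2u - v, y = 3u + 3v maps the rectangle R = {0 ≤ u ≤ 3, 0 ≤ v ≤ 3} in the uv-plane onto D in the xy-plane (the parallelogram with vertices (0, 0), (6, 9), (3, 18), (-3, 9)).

Compute the Jacobian determinant of (x, y) with respect to (u, v):

    ∂(x,y)/∂(u,v) = | 2  -1 | = (2)(3) - (-1)(3) = 9.
                   | 3  3 |

Its absolute value is |J| = 9 (the area scaling factor).

Substituting x = 2u - v, y = 3u + 3v into the integrand,

    30x^2 + 30y^2 → 390u^2 + 420u v + 300v^2,

so the integral becomes

    ∬_R (390u^2 + 420u v + 300v^2) · |J| du dv = ∫_0^3 ∫_0^3 (3510u^2 + 3780u v + 2700v^2) dv du.

Inner (v): 10530u^2 + 17010u + 24300.
Outer (u): 244215.

Therefore ∬_D (30x^2 + 30y^2) dx dy = 244215.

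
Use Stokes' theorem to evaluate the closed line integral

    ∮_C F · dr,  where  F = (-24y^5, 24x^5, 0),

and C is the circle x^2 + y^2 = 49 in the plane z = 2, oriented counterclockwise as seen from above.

Let S be the flat disk x^2 + y^2 ≤ 49 in the plane z = 2, with upward unit normal n̂ = ẑ. By Stokes' theorem,

    ∮_C F · dr = ∬_S (∇ × F) · n̂ dS = ∬_D (curl F)_z dA,

where D is the disk x^2 + y^2 ≤ 49.

Compute the curl of F = (-24y^5, 24x^5, 0):
    (∇ × F)_x = ∂F_z/∂y - ∂F_y/∂z = 0,
    (∇ × F)_y = ∂F_x/∂z - ∂F_z/∂x = 0,
    (∇ × F)_z = ∂F_y/∂x - ∂F_x/∂y = 120x^4 + 120y^4.

On z = 2, (curl F)_z = 120x^4 + 120y^4.

Convert to polar (x = r cos θ, y = r sin θ, dA = r dr dθ); the integrand becomes 120r^4(sin(θ)^4 + cos(θ)^4), so

    ∬_D (curl F)_z dA = ∫_0^{2π} ∫_0^{7} (120r^4(sin(θ)^4 + cos(θ)^4)) · r dr dθ.

Inner (r from 0 to 7): 2352980sin(θ)^4 + 2352980cos(θ)^4.
Outer (θ from 0 to 2π): 3529470π.

Therefore ∮_C F · dr = 3529470π.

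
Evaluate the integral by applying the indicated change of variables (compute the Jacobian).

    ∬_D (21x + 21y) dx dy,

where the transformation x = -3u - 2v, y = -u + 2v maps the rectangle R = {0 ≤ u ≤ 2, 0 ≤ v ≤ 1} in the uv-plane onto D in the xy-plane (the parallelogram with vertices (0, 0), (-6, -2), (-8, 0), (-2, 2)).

Compute the Jacobian determinant of (x, y) with respect to (u, v):

    ∂(x,y)/∂(u,v) = | -3  -2 | = (-3)(2) - (-2)(-1) = -8.
                   | -1  2 |

Its absolute value is |J| = 8 (the area scaling factor).

Substituting x = -3u - 2v, y = -u + 2v into the integrand,

    21x + 21y → -84u,

so the integral becomes

    ∬_R (-84u) · |J| du dv = ∫_0^2 ∫_0^1 (-672u) dv du.

Inner (v): -672u.
Outer (u): -1344.

Therefore ∬_D (21x + 21y) dx dy = -1344.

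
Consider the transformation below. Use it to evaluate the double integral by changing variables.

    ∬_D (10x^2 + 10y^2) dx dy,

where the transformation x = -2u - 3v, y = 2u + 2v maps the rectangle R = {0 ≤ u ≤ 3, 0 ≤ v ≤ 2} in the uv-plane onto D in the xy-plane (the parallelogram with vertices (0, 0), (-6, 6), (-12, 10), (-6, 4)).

Compute the Jacobian determinant of (x, y) with respect to (u, v):

    ∂(x,y)/∂(u,v) = | -2  -3 | = (-2)(2) - (-3)(2) = 2.
                   | 2  2 |

Its absolute value is |J| = 2 (the area scaling factor).

Substituting x = -2u - 3v, y = 2u + 2v into the integrand,

    10x^2 + 10y^2 → 80u^2 + 200u v + 130v^2,

so the integral becomes

    ∬_R (80u^2 + 200u v + 130v^2) · |J| du dv = ∫_0^3 ∫_0^2 (160u^2 + 400u v + 260v^2) dv du.

Inner (v): 320u^2 + 800u + 2080/3.
Outer (u): 8560.

Therefore ∬_D (10x^2 + 10y^2) dx dy = 8560.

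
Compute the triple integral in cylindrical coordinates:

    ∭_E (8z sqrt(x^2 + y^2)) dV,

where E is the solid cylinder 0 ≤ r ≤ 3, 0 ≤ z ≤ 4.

In cylindrical coordinates, x = r cos(θ), y = r sin(θ), z = z, and dV = r dr dθ dz.

The integrand becomes 8r z, so

    ∭_E (8z sqrt(x^2 + y^2)) dV = ∫_{0}^{2π} ∫_{0}^{3} ∫_{0}^{4} (8r z) · r dz dr dθ.

Inner (z): 64r^2.
Middle (r from 0 to 3): 576.
Outer (θ): 1152π.

Therefore the triple integral equals 1152π.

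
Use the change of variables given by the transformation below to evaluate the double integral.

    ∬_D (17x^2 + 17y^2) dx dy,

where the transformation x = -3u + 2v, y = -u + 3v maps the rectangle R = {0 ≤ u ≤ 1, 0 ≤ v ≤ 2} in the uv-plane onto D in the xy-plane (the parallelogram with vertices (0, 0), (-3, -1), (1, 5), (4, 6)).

Compute the Jacobian determinant of (x, y) with respect to (u, v):

    ∂(x,y)/∂(u,v) = | -3  2 | = (-3)(3) - (2)(-1) = -7.
                   | -1  3 |

Its absolute value is |J| = 7 (the area scaling factor).

Substituting x = -3u + 2v, y = -u + 3v into the integrand,

    17x^2 + 17y^2 → 170u^2 - 306u v + 221v^2,

so the integral becomes

    ∬_R (170u^2 - 306u v + 221v^2) · |J| du dv = ∫_0^1 ∫_0^2 (1190u^2 - 2142u v + 1547v^2) dv du.

Inner (v): 2380u^2 - 4284u + 12376/3.
Outer (u): 8330/3.

Therefore ∬_D (17x^2 + 17y^2) dx dy = 8330/3.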